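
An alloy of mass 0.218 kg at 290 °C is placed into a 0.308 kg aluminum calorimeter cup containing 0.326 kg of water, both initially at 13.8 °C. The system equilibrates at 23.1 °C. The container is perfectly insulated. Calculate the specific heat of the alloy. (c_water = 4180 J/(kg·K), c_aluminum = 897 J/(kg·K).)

c ≈ 262 J/(kg·K)

Taking heat into each body as positive, Σ m c ΔT = 0:
0.218×c×(23.1 − 290) + 0.326×4180×(23.1 − 13.8) + 0.308×897×(23.1 − 13.8) = 0
-58.18 c = -15242
c = -15242/-58.18 ≈ 262 J/(kg·K)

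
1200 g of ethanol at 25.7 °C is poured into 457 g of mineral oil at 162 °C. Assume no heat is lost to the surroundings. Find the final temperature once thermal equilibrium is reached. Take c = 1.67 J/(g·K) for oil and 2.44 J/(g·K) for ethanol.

Let T be the final temperature. ΣQ_i = 0:
457*1.67*(T − 162) + 1200*2.44*(T − 25.7) = 0
763.19(T − 162) + 2928(T − 25.7) = 0
(763.19 + 2928) T = 763.19*162 + 2928*25.7
T ≈ 53.88 °C

T_f ≈ 53.9 °C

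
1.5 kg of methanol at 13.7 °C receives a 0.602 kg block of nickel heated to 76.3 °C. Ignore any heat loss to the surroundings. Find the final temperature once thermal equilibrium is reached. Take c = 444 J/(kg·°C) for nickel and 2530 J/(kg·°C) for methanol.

T_f ≈ 17.8 °C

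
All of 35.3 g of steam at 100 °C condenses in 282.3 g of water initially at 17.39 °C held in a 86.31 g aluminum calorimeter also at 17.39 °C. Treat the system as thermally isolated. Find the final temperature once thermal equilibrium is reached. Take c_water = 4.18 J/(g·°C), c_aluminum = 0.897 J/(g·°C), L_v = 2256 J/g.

T_f ≈ 82.7 °C

Sum of m c ΔT and latent-heat terms is zero:
steam→water at 100 °C releases m L_v = 35.3·2256 = 79637; condensate cools 100→T: 35.3·4.18·(T − 100) = 147.55(T − 100); water warms: 282.3·4.18·(T − 17.39) = 1180(T − 17.39); cup: 77.42(T − 17.39)
1405 T = 79637 + 14755 + 21867 = 116259
T ≈ 82.75 °C, under the boiling point, so the assumption holds.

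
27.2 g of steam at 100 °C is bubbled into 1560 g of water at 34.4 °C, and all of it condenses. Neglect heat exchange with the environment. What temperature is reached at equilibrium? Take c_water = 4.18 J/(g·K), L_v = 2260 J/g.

T_f ≈ 44.8 °C

Net heat exchanged in the isolated system is zero:
steam→water at 100 °C releases m L_v = 27.2×2260 = 61472
  condensed water 100 °C→T: 113.7(T − 100)
  original water: 6520.8(T − 34.4)
6634.5 T = 61472 + 11370 + 224316 = 297157
T ≈ 44.79 °C, under the boiling point, so the assumption holds.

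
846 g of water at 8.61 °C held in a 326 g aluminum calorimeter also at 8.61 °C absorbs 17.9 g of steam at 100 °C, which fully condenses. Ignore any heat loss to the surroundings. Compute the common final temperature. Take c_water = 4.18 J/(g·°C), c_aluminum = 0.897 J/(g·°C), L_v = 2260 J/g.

Sum of m c ΔT and latent-heat terms is zero:
steam→water at 100 °C releases m L_v = 17.9·2260 = 40454; condensed water 100 °C→T: 74.82(T − 100); original water: 3536.3(T − 8.61); cup: 292.42(T − 8.61)
3903.5 T = 40454 + 7482.2 + 32965 = 80901
T ≈ 20.73 °C — below 100 °C, confirming all the steam condensed.

T_f ≈ 20.7 °C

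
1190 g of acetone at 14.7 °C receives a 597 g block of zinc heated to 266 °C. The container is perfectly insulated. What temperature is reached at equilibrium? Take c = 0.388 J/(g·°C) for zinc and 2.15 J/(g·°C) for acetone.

T_f ≈ 35.6 °C

Setting the total heat transfer to zero:
597·0.388·(T − 266) + 1190·2.15·(T − 14.7) = 0
231.64(T − 266) + 2558.5(T − 14.7) = 0
(231.64 + 2558.5) T = 231.64·266 + 2558.5·14.7
T ≈ 35.56 °C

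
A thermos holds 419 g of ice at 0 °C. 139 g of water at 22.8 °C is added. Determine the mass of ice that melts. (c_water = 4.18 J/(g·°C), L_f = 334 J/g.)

m_melted ≈ 39.7 g

Cooling the water to 0 °C releases 139×4.18×22.8 = 13247 J.
Fully melting the ice requires m_ice L_f = 419×334 = 139946 J.
That's not enough to melt it all — equilibrium is at 0 °C with ice remaining.
m_melt = 13247 / L_f = 39.66 g.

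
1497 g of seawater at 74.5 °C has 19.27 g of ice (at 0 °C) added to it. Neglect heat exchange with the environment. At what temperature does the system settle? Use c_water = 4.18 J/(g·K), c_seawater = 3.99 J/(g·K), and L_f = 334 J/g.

Taking heat into each body as positive, Σ m c ΔT = 0:
latent heat to melt: 19.27×334 = 6436.2
  meltwater 0→T: 19.27×4.18×T = 80.55 T
  seawater cools: 1497×3.99×(T − 74.5) = 5973(T − 74.5)
6053.6 T = 444991 − 6436.2 = 438555
T ≈ 72.45 °C (positive, so assuming full melt was valid).

T_f ≈ 72.4 °C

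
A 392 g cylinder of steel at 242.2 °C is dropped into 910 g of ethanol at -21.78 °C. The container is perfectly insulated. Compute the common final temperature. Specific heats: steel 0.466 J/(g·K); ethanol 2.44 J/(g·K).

T_f ≈ -1.7 °C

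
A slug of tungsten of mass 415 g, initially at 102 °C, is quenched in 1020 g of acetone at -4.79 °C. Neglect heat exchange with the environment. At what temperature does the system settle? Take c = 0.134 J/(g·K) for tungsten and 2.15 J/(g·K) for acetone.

Set heat shed by the hot body equal to heat absorbed by the cold body:
415·0.134·(102 − T) = 1020·2.15·(T − (-4.79))
55.61(102 − T) = 2193(T − (-4.79))
2248.6 T = -4832.2  ⇒  T ≈ -2.15 °C

T_f ≈ -2.1 °C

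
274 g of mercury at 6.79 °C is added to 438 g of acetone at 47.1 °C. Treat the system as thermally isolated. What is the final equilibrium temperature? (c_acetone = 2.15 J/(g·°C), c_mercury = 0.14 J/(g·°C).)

T_f ≈ 45.5 °C

T_f = Σ m_i c_i T_i / Σ m_i c_i:
T_f = (941.7×47.1 + 38.36×6.79) / (941.7 + 38.36)
    = 44615 / 980.06 ≈ 45.52 °C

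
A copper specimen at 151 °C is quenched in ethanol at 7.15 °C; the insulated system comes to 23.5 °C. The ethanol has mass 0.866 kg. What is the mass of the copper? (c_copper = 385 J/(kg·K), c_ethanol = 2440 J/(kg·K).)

m ≈ 0.704 kg

Conservation of energy gives ΣQ = 0:
m·385·(23.5 − 151) + 0.866·2440·(23.5 − 7.15) = 0
-49088 m = -34548
m = -34548/-49088 ≈ 0.7038 kg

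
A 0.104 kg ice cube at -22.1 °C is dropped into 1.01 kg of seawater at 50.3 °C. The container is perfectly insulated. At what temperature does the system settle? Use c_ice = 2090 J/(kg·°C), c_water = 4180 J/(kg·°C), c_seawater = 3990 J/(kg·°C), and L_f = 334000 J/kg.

Heat gained plus heat lost sum to zero:
ice -22.1→0 °C: 0.104·2090·22.1 = 4803.7; fusion: m_ice L_f = 0.104·334000 = 34736; meltwater 0→T: 0.104·4180·T = 434.72 T; seawater cools: 1.01·3990·(T − 50.3) = 4029.9(T − 50.3)
4464.6 T = 202704 − 39540 = 163164
T ≈ 36.55 °C. Since T > 0 °C, the all-ice-melts assumption holds.

T_f ≈ 36.5 °C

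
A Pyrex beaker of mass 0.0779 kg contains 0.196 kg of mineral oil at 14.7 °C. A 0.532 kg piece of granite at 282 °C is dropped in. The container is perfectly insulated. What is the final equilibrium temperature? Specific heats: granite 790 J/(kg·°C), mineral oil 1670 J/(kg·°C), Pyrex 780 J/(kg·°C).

T_f ≈ 153.7 °C

Net heat exchanged in the isolated system is zero:
0.532*790*(T − 282) + 0.196*1670*(T − 14.7) + 0.0779*780*(T − 14.7) = 0
420.28(T − 282) + 327.32(T − 14.7) + 60.76(T − 14.7) = 0
808.36 T = 124224
T = 124224 / 808.36 = 154 °C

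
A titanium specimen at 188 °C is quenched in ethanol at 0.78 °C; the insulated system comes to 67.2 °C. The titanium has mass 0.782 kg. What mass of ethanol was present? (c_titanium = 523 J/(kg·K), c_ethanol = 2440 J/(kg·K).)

m ≈ 0.305 kg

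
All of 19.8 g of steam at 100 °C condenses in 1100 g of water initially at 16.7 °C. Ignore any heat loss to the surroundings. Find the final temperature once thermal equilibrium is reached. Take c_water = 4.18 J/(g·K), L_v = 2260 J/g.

Setting the total heat transfer to zero:
steam→water at 100 °C releases m L_v = 19.8·2260 = 44748
  condensed water 100 °C→T: 82.76(T − 100)
  original water: 4598(T − 16.7)
4680.8 T = 44748 + 8276.4 + 76787 = 129811
T ≈ 27.73 °C, under the boiling point, so the assumption holds.

T_f ≈ 27.7 °C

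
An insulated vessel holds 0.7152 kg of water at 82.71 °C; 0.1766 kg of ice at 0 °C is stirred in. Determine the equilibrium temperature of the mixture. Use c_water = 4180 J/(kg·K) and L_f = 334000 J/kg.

T_f ≈ 50.5 °C

Conservation of energy gives ΣQ = 0:
melt ice: 0.1766·334000 = 58984
  warm the meltwater: 738.19 T
  water: 2989.5(T − 82.71)
3727.7 T = 247265 − 58984 = 188280
T ≈ 50.51 °C — above 0 °C, consistent with complete melting.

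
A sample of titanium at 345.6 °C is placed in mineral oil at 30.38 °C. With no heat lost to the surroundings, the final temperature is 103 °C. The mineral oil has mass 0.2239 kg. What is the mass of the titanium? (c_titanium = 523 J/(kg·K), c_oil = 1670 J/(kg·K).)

|Q_titanium| = |Q_oil|:
m×523×(345.6 − 103) = 0.2239×1670×(103 − 30.38)
126880 m = 27154  ⇒  m ≈ 0.214 kg

m ≈ 0.214 kg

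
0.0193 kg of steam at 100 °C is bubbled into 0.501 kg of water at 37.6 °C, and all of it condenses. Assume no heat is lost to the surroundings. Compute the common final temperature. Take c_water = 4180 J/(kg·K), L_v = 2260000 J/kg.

T_f ≈ 60.0 °C

Energy conservation, ΣQ = 0:
steam→water at 100 °C releases m L_v = 0.0193·2260000 = 43618; condensed water 100 °C→T: 80.67(T − 100); original water: 2094.2(T − 37.6)
2174.9 T = 43618 + 8067.4 + 78741 = 130427
T ≈ 59.97 °C — below 100 °C, confirming all the steam condensed.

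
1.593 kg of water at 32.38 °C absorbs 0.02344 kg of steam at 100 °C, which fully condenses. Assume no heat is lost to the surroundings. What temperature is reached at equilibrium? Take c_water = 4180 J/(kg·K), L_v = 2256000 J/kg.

Conservation of energy gives ΣQ = 0:
condense steam: −0.02344×2256000 = −52881; condensed water 100 °C→T: 97.98(T − 100); original water: 6658.7(T − 32.38)
6756.7 T = 52881 + 9797.9 + 215610 = 278289
T ≈ 41.19 °C (< 100 °C, so full condensation is consistent).

T_f ≈ 41.2 °C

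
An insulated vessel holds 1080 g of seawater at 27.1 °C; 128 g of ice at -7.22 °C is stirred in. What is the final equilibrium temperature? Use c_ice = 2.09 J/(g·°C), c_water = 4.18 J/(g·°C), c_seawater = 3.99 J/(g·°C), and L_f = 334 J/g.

T_f ≈ 14.9 °C

Setting the total heat transfer to zero:
ice -7.22→0 °C: 128·2.09·7.22 = 1931.5; latent heat to melt: 128·334 = 42752; meltwater 0→T: 128·4.18·T = 535.04 T; seawater cools: 1080·3.99·(T − 27.1) = 4309.2(T − 27.1)
4844.2 T = 116779 − 44683 = 72096
T ≈ 14.88 °C — above 0 °C, consistent with complete melting.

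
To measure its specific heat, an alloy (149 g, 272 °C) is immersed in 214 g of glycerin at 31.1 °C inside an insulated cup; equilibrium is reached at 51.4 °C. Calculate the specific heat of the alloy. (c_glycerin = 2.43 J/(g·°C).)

Heat lost by the alloy = heat gained by the glycerin:
149×c×(272 − 51.4) = 214×2.43×(51.4 − 31.1)
32869 c = 10556  ⇒  c ≈ 0.3212 J/(g·°C)

c ≈ 0.321 J/(g·°C)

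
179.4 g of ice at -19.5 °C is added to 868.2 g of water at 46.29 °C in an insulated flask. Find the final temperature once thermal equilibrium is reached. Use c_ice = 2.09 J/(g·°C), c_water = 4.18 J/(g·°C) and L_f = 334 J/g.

Taking heat into each body as positive, Σ m c ΔT = 0:
ice -19.5→0 °C: 179.4×2.09×19.5 = 7311.4; fusion: m_ice L_f = 179.4×334 = 59920; meltwater 0→T: 179.4×4.18×T = 749.89 T; water: 3629.1(T − 46.29)
4379 T = 167990 − 67231 = 100759
T ≈ 23.01 °C (positive, so assuming full melt was valid).

T_f ≈ 23.0 °C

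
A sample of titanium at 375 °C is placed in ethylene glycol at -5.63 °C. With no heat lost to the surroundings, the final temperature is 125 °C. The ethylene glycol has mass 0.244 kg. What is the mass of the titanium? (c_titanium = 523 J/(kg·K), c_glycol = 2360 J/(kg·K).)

m ≈ 0.575 kg

Heat gained plus heat lost sum to zero:
m×523×(125 − 375) + 0.244×2360×(125 − (-5.63)) = 0
-130750 m = -75222
m = -75222/-130750 ≈ 0.5753 kg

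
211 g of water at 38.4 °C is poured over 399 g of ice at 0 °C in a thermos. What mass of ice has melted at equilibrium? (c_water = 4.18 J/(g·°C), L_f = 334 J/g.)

Water can give up m c ΔT = 211×4.18×38.4 = 33868 J before reaching 0 °C.
To melt every bit of ice: 399×334 = 133266 J.
Since 33868 < 133266 J, not all the ice melts; equilibrium is at 0 °C.
m_melt = 33868 / L_f = 101.4 g.

m_melted ≈ 101 g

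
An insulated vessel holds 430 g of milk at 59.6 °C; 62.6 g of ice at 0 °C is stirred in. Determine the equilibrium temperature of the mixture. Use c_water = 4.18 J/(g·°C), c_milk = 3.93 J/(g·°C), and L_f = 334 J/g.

Conservation of energy gives ΣQ = 0:
latent heat to melt: 62.6×334 = 20908; meltwater 0→T: 62.6×4.18×T = 261.67 T; milk: 1689.9(T − 59.6)
1951.6 T = 100718 − 20908 = 79810
T ≈ 40.90 °C — above 0 °C, consistent with complete melting.

T_f ≈ 40.9 °C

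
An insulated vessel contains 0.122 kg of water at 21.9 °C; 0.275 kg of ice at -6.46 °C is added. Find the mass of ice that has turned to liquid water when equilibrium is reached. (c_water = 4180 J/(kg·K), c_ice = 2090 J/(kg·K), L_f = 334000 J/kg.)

m_melted ≈ 0.0223 kg

Heat available from the water dropping to 0 °C: 0.122×4180×21.9 = 11168 J.
Warming the ice to 0 °C takes 0.275×2090×6.46 = 3712.9 J, leaving 7455.2 J for melting.
To melt every bit of ice: 0.275×334000 = 91850 J.
7455.2 J < 91850 J, so only part of the ice melts and the system sits at 0 °C.
m_melted×334000 = 7455.2  ⇒  m_melted ≈ 0.02232 kg.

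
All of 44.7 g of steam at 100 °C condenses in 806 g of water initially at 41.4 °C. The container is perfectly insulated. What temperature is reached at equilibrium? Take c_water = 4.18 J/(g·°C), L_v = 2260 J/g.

T_f ≈ 72.9 °C

Energy balance with sensible and latent terms:
condense steam: −44.7·2260 = −101022; condensate cools 100→T: 44.7·4.18·(T − 100) = 186.85(T − 100); water warms: 806·4.18·(T − 41.4) = 3369.1(T − 41.4)
3555.9 T = 101022 + 18685 + 139480 = 259187
T ≈ 72.89 °C — below 100 °C, confirming all the steam condensed.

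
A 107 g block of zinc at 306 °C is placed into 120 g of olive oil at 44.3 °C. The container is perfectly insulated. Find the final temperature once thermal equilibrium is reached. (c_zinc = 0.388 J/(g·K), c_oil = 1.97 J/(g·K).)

T_f ≈ 83.4 °C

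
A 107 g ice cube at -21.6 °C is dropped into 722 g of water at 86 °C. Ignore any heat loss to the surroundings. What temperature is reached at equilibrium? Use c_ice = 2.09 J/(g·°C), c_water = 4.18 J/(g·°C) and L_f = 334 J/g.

T_f ≈ 63.2 °C

Sum of m c ΔT and latent-heat terms is zero:
ice -21.6→0 °C: 107·2.09·21.6 = 4830.4; melt ice: 107·334 = 35738; meltwater 0→T: 107·4.18·T = 447.26 T; water: 3018(T − 86)
3465.2 T = 259545 − 40568 = 218976
T ≈ 63.19 °C (positive, so assuming full melt was valid).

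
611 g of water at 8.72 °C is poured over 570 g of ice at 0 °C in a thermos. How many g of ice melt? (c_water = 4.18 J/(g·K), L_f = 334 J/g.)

Cooling the water to 0 °C releases 611×4.18×8.72 = 22271 J.
Fully melting the ice requires m_ice L_f = 570×334 = 190380 J.
Since 22271 < 190380 J, not all the ice melts; equilibrium is at 0 °C.
Mass melted = 22271/334 ≈ 66.68 g.

m_melted ≈ 66.7 g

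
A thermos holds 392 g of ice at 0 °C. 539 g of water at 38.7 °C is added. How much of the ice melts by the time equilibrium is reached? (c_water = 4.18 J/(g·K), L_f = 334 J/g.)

Heat available from the water dropping to 0 °C: 539×4.18×38.7 = 87192 J.
Fully melting the ice requires m_ice L_f = 392×334 = 130928 J.
Since 87192 < 130928 J, not all the ice melts; equilibrium is at 0 °C.
m_melted×334 = 87192  ⇒  m_melted ≈ 261.1 g.

m_melted ≈ 261 g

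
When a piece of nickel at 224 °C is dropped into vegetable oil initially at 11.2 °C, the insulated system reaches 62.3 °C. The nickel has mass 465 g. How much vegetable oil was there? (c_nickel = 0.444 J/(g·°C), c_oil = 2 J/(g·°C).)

m ≈ 327 g

Heat lost by the nickel = heat gained by the oil:
465·0.444·(224 − 62.3) = m·2·(62.3 − 11.2)
102.2 m = 33385  ⇒  m ≈ 326.7 g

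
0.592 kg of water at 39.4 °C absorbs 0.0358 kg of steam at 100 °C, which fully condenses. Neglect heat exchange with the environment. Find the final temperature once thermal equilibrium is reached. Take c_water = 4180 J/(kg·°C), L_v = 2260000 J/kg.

T_f ≈ 73.7 °C

Sum of m c ΔT and latent-heat terms is zero:
latent heat released on condensation: 0.0358·2260000 = 80908; condensate cools 100→T: 0.0358·4180·(T − 100) = 149.64(T − 100); water warms: 0.592·4180·(T − 39.4) = 2474.6(T − 39.4)
2624.2 T = 80908 + 14964 + 97498 = 193370
T ≈ 73.69 °C, under the boiling point, so the assumption holds.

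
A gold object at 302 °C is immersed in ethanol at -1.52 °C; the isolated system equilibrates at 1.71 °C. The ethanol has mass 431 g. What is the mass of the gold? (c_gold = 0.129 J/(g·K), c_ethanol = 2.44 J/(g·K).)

|Q_gold| = |Q_ethanol|:
m·0.129·(302 − 1.71) = 431·2.44·(1.71 − (-1.52))
38.74 m = 3396.8  ⇒  m ≈ 87.69 g

m ≈ 87.7 g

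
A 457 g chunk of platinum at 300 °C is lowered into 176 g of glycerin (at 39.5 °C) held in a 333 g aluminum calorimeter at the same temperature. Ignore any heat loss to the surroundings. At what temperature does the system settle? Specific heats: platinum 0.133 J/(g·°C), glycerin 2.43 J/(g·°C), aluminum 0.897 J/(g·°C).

T_f ≈ 59.6 °C

Taking heat into each body as positive, Σ m c ΔT = 0:
457·0.133·(T − 300) + 176·2.43·(T − 39.5) + 333·0.897·(T − 39.5) = 0
(60.78 + 427.68 + 298.7) T = 60.78·300 + 427.68·39.5 + 298.7·39.5
T ≈ 59.61 °C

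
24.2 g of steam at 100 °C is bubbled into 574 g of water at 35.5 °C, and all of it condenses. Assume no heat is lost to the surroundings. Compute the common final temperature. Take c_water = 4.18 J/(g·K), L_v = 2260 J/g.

Conservation of energy gives ΣQ = 0:
condense steam: −24.2·2260 = −54692; condensed water 100 °C→T: 101.16(T − 100); original water: 2399.3(T − 35.5)
2500.5 T = 54692 + 10116 + 85176 = 149983
T ≈ 59.98 °C — below 100 °C, confirming all the steam condensed.

T_f ≈ 60.0 °C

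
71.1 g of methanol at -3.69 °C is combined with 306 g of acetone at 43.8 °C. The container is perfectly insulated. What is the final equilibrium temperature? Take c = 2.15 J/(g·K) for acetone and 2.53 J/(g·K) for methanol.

Setting the total heat transfer to zero:
306*2.15*(T − 43.8) + 71.1*2.53*(T − (-3.69)) = 0
837.78 T = 28152
T = 28152/837.78 ≈ 33.60 °C

T_f ≈ 33.6 °C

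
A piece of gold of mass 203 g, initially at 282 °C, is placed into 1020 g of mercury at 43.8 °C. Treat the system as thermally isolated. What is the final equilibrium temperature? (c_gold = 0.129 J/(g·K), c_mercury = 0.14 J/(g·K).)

Net heat exchanged in the isolated system is zero:
203*0.129*(T − 282) + 1020*0.14*(T − 43.8) = 0
26.19(T − 282) + 142.8(T − 43.8) = 0
168.99 T = 13639
T = 13639 / 168.99 = 80.7 °C

T_f ≈ 80.7 °C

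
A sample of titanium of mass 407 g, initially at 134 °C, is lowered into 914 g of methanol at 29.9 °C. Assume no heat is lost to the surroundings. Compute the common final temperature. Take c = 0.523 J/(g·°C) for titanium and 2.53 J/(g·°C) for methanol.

With ΣQ=0 the equilibrium temperature is the m·c-weighted mean:
T_f = (212.86·134 + 2312.4·29.9) / (212.86 + 2312.4)
    = 97665 / 2525.3 ≈ 38.67 °C

T_f ≈ 38.7 °C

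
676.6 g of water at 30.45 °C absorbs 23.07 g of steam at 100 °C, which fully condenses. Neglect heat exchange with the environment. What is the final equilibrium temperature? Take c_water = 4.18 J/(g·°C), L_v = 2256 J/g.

Setting the total heat transfer to zero:
condense steam: −23.07·2256 = −52046
  condensate cools 100→T: 23.07·4.18·(T − 100) = 96.43(T − 100)
  water warms: 676.6·4.18·(T − 30.45) = 2828.2(T − 30.45)
2924.6 T = 52046 + 9643.3 + 86118 = 147808
T ≈ 50.54 °C — below 100 °C, confirming all the steam condensed.

T_f ≈ 50.5 °C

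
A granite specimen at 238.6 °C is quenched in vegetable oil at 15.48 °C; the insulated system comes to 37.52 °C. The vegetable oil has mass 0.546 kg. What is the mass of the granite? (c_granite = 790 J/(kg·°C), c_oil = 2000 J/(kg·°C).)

m ≈ 0.152 kg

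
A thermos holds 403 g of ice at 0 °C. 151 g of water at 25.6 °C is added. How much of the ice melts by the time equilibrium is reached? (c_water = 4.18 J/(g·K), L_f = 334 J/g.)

m_melted ≈ 48.4 g

Water can give up m c ΔT = 151·4.18·25.6 = 16158 J before reaching 0 °C.
Fully melting the ice requires m_ice L_f = 403·334 = 134602 J.
Since 16158 < 134602 J, not all the ice melts; equilibrium is at 0 °C.
Mass melted = 16158/334 ≈ 48.38 g.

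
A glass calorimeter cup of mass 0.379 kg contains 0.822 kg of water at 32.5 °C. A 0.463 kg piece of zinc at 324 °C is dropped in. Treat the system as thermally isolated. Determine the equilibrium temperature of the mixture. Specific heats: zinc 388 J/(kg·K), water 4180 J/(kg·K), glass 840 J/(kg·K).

Setting the total heat transfer to zero:
0.463×388×(T − 324) + 0.822×4180×(T − 32.5) + 0.379×840×(T − 32.5) = 0
179.64(T − 324) + 3436(T − 32.5) + 318.36(T − 32.5) = 0
(179.64 + 3436 + 318.36) T = 179.64×324 + 3436×32.5 + 318.36×32.5
T = 180220 / 3934 = 45.8 °C

T_f ≈ 45.8 °C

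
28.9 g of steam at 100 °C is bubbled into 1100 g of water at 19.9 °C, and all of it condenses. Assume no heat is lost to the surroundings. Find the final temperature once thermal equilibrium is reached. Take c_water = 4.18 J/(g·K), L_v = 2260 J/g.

Setting the total heat transfer to zero:
latent heat released on condensation: 28.9×2260 = 65314; condensate cools 100→T: 28.9×4.18×(T − 100) = 120.8(T − 100); original water: 4598(T − 19.9)
4718.8 T = 65314 + 12080 + 91500 = 168894
T ≈ 35.79 °C, under the boiling point, so the assumption holds.

T_f ≈ 35.8 °C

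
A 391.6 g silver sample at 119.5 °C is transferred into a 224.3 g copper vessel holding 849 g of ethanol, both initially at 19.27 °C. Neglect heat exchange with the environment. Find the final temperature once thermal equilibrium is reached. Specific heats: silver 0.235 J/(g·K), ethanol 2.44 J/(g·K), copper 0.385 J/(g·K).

Energy conservation, ΣQ = 0:
391.6*0.235*(T − 119.5) + 849*2.44*(T − 19.27) + 224.3*0.385*(T − 19.27) = 0
92.03(T − 119.5) + 2071.6(T − 19.27) + 86.36(T − 19.27) = 0
2249.9 T = 52580
T = 52580 / 2249.9 = 23.4 °C

T_f ≈ 23.4 °C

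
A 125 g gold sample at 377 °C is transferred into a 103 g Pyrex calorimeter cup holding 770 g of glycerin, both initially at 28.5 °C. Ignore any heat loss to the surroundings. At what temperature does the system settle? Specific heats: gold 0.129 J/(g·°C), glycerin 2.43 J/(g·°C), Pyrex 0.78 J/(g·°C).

T_f ≈ 31.4 °C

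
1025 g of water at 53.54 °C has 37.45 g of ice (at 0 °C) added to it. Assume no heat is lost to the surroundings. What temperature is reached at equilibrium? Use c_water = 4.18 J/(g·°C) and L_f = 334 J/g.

Energy balance with sensible and latent terms:
latent heat to melt: 37.45·334 = 12508
  warm the meltwater: 156.54 T
  water cools: 1025·4.18·(T − 53.54) = 4284.5(T − 53.54)
4441 T = 229392 − 12508 = 216884
T ≈ 48.84 °C (positive, so assuming full melt was valid).

T_f ≈ 48.8 °C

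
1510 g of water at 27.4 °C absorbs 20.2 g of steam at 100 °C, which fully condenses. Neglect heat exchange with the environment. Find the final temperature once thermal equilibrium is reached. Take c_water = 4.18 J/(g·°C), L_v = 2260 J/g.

T_f ≈ 35.5 °C

Sum of m c ΔT and latent-heat terms is zero:
condense steam: −20.2·2260 = −45652
  condensed water 100 °C→T: 84.44(T − 100)
  water warms: 1510·4.18·(T − 27.4) = 6311.8(T − 27.4)
6396.2 T = 45652 + 8443.6 + 172943 = 227039
T ≈ 35.50 °C — below 100 °C, confirming all the steam condensed.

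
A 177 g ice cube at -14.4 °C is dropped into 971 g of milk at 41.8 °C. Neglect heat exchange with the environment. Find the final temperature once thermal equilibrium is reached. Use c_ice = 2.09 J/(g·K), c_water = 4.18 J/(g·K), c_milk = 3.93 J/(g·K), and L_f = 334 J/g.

T_f ≈ 20.9 °C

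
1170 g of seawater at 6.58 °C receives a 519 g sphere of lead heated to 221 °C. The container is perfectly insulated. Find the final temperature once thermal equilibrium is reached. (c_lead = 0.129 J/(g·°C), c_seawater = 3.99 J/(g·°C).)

Heat lost by the lead equals heat gained by the seawater:
519·0.129·(221 − T) = 1170·3.99·(T − 6.58)
66.95(221 − T) = 4668.3(T − 6.58)
4735.3 T = 45514  ⇒  T ≈ 9.61 °C

T_f ≈ 9.6 °C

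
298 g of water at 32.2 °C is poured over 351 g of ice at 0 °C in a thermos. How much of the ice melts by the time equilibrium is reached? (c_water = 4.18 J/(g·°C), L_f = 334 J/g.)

Cooling the water to 0 °C releases 298·4.18·32.2 = 40110 J.
Fully melting the ice requires m_ice L_f = 351·334 = 117234 J.
40110 J < 117234 J, so only part of the ice melts and the system sits at 0 °C.
m_melt = 40110 / L_f = 120.1 g.

m_melted ≈ 120 g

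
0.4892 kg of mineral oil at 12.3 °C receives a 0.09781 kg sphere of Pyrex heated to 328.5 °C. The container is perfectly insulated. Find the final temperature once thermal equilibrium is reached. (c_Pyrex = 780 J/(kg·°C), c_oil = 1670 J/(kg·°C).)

T_f ≈ 39.3 °C

Energy conservation, ΣQ = 0:
0.09781·780·(T − 328.5) + 0.4892·1670·(T − 12.3) = 0
76.29(T − 328.5) + 816.96(T − 12.3) = 0
893.26 T = 35111
T = 35111/893.26 ≈ 39.31 °C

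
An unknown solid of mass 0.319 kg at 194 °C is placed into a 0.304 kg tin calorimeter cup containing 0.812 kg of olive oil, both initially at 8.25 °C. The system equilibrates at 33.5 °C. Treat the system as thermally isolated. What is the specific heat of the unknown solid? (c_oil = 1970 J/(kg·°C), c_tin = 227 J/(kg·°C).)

c ≈ 823 J/(kg·°C)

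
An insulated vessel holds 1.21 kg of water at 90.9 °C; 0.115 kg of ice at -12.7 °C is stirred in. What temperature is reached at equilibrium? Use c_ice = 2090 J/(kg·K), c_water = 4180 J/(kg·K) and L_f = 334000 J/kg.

Heat gained plus heat lost sum to zero:
warm ice to 0 °C: 0.115·2090·(0 − (-12.7)) = 3052.4; fusion: m_ice L_f = 0.115·334000 = 38410; warm the meltwater: 480.7 T; water cools: 1.21·4180·(T − 90.9) = 5057.8(T − 90.9)
5538.5 T = 459754 − 41462 = 418292
T ≈ 75.52 °C. Since T > 0 °C, the all-ice-melts assumption holds.

T_f ≈ 75.5 °C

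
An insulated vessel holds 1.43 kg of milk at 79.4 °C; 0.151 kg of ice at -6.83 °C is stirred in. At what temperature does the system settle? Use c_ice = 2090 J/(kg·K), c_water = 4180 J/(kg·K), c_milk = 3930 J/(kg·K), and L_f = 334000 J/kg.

T_f ≈ 63.0 °C

Energy conservation, ΣQ = 0:
ice -6.83→0 °C: 0.151·2090·6.83 = 2155.5
  fusion: m_ice L_f = 0.151·334000 = 50434
  meltwater 0→T: 0.151·4180·T = 631.18 T
  milk cools: 1.43·3930·(T − 79.4) = 5619.9(T − 79.4)
6251.1 T = 446220 − 52589 = 393631
T ≈ 62.97 °C — above 0 °C, consistent with complete melting.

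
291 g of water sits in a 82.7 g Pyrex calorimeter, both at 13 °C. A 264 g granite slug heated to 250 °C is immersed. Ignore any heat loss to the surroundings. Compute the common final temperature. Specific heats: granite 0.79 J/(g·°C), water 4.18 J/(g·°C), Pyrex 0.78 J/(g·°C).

T_f ≈ 46.2 °C

T_f = Σ m_i c_i T_i / Σ m_i c_i:
T_f = (208.56·250 + 1216.4·13 + 64.51·13) / (208.56 + 1216.4 + 64.51)
    = 68792 / 1489.4 ≈ 46.19 °C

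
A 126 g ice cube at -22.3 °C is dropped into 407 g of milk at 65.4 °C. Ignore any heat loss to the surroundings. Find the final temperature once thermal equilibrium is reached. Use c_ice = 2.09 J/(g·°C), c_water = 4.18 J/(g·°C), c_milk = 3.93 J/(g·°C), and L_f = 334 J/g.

T_f ≈ 26.6 °C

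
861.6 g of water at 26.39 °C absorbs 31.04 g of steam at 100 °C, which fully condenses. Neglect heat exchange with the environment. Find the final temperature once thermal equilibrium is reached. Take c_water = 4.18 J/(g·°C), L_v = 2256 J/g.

Heat gained plus heat lost sum to zero:
condense steam: −31.04×2256 = −70026
  condensate cools 100→T: 31.04×4.18×(T − 100) = 129.75(T − 100)
  original water: 3601.5(T − 26.39)
3731.2 T = 70026 + 12975 + 95043 = 178044
T ≈ 47.72 °C (< 100 °C, so full condensation is consistent).

T_f ≈ 47.7 °C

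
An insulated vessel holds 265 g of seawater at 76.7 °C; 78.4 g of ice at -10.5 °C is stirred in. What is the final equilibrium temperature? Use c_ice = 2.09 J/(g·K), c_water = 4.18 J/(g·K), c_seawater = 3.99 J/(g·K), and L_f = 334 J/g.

T_f ≈ 38.4 °C

Net heat exchanged in the isolated system is zero:
warm ice to 0 °C: 78.4·2.09·(0 − (-10.5)) = 1720.5
  melt ice: 78.4·334 = 26186
  warm the meltwater: 327.71 T
  seawater: 1057.4(T − 76.7)
1385.1 T = 81099 − 27906 = 53193
T ≈ 38.40 °C — above 0 °C, consistent with complete melting.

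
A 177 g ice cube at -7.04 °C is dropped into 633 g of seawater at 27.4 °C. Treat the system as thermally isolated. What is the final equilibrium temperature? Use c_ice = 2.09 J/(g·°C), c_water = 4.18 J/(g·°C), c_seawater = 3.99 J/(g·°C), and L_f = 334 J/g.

Sum of m c ΔT and latent-heat terms is zero:
warm ice to 0 °C: 177·2.09·(0 − (-7.04)) = 2604.3
  melt ice: 177·334 = 59118
  meltwater 0→T: 177·4.18·T = 739.86 T
  seawater: 2525.7(T − 27.4)
3265.5 T = 69203 − 61722 = 7481.1
T ≈ 2.29 °C (positive, so assuming full melt was valid).

T_f ≈ 2.3 °C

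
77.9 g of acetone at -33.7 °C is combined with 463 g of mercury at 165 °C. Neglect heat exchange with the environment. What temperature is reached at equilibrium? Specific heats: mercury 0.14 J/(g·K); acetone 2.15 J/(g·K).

T_f ≈ 21.7 °C

Heat lost by the mercury equals heat gained by the acetone:
463*0.14*(165 − T) = 77.9*2.15*(T − (-33.7))
64.82(165 − T) = 167.49(T − (-33.7))
232.31 T = 5051.1  ⇒  T ≈ 21.74 °C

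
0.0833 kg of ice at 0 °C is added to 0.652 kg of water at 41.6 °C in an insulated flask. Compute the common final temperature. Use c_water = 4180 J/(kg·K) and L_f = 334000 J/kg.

Setting the total heat transfer to zero:
fusion: m_ice L_f = 0.0833·334000 = 27822; meltwater 0→T: 0.0833·4180·T = 348.19 T; water: 2725.4(T − 41.6)
3073.6 T = 113375 − 27822 = 85553
T ≈ 27.84 °C. Since T > 0 °C, the all-ice-melts assumption holds.

T_f ≈ 27.8 °C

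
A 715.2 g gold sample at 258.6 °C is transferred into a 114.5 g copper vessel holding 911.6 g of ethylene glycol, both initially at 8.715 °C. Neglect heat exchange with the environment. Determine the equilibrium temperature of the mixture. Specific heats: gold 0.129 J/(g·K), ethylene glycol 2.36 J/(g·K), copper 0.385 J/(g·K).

T_f ≈ 18.8 °C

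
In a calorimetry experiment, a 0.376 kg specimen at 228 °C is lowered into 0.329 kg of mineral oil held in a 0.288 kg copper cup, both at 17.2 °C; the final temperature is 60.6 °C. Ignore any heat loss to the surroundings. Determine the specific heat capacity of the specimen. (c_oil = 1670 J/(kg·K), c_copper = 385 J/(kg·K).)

Taking heat into each body as positive, Σ m c ΔT = 0:
0.376·c·(60.6 − 228) + 0.329·1670·(60.6 − 17.2) + 0.288·385·(60.6 − 17.2) = 0
-62.94 c = -28657
c = -28657/-62.94 ≈ 455.3 J/(kg·K)

c ≈ 455 J/(kg·K)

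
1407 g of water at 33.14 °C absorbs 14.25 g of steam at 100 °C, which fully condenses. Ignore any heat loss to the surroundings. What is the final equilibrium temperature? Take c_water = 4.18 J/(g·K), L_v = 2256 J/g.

T_f ≈ 39.2 °C

Let T be the final temperature. ΣQ_i = 0:
steam→water at 100 °C releases m L_v = 14.25×2256 = 32148; condensed water 100 °C→T: 59.56(T − 100); water warms: 1407×4.18×(T − 33.14) = 5881.3(T − 33.14)
5940.8 T = 32148 + 5956.5 + 194905 = 233009
T ≈ 39.22 °C, under the boiling point, so the assumption holds.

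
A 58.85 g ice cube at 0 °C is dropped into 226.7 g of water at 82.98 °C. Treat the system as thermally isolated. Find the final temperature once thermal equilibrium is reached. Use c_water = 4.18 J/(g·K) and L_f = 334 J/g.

Net heat exchanged in the isolated system is zero:
latent heat to melt: 58.85·334 = 19656
  warm the meltwater: 245.99 T
  water: 947.61(T − 82.98)
1193.6 T = 78632 − 19656 = 58976
T ≈ 49.41 °C. Since T > 0 °C, the all-ice-melts assumption holds.

T_f ≈ 49.4 °C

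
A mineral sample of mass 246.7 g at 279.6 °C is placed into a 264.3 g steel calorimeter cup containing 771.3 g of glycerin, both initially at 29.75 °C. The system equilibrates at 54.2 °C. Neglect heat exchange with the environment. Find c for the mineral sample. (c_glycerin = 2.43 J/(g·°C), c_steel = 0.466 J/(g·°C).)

Energy conservation, ΣQ = 0:
246.7×c×(54.2 − 279.6) + 771.3×2.43×(54.2 − 29.75) + 264.3×0.466×(54.2 − 29.75) = 0
-55606 c = -48837
c = -48837/-55606 ≈ 0.8783 J/(g·°C)

c ≈ 0.878 J/(g·°C)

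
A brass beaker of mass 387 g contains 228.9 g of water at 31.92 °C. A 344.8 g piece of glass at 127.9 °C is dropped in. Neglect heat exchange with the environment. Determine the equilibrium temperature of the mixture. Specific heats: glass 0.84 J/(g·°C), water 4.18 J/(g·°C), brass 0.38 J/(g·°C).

With ΣQ=0 the equilibrium temperature is the m·c-weighted mean:
T_f = (289.63*127.9 + 956.8*31.92 + 147.06*31.92) / (289.63 + 956.8 + 147.06)
    = 72279 / 1393.5 ≈ 51.87 °C

T_f ≈ 51.9 °C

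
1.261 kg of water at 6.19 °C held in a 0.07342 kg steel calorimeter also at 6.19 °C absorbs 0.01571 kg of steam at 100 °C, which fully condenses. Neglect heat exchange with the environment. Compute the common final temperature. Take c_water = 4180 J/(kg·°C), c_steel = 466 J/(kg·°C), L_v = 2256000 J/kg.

Energy balance with sensible and latent terms:
steam→water at 100 °C releases m L_v = 0.01571·2256000 = 35442; condensate cools 100→T: 0.01571·4180·(T − 100) = 65.67(T − 100); water warms: 1.261·4180·(T − 6.19) = 5271(T − 6.19); cup: 34.21(T − 6.19)
5370.9 T = 35442 + 6566.8 + 32839 = 74848
T ≈ 13.94 °C (< 100 °C, so full condensation is consistent).

T_f ≈ 13.9 °C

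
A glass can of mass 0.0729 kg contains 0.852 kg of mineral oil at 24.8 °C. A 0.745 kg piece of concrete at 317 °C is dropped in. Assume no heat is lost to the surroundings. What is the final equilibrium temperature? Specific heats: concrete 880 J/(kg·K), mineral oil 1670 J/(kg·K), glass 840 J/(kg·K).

T_f ≈ 114.3 °C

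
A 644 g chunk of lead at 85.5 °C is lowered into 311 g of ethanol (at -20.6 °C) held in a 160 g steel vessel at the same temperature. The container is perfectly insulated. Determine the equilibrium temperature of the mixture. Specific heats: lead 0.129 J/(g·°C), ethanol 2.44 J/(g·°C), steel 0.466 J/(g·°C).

Setting the total heat transfer to zero:
644*0.129*(T − 85.5) + 311*2.44*(T − (-20.6)) + 160*0.466*(T − (-20.6)) = 0
83.08(T − 85.5) + 758.84(T − (-20.6)) + 74.56(T − (-20.6)) = 0
(83.08 + 758.84 + 74.56) T = 83.08*85.5 + 758.84*(-20.6) + 74.56*(-20.6)
T ≈ -10.98 °C

T_f ≈ -11.0 °C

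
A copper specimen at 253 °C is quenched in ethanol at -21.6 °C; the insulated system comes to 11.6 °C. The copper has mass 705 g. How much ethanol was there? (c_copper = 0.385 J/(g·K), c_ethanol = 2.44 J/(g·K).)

m ≈ 809 g

Heat lost by the copper = heat gained by the ethanol:
705×0.385×(253 − 11.6) = m×2.44×(11.6 − (-21.6))
81.01 m = 65522  ⇒  m ≈ 808.8 g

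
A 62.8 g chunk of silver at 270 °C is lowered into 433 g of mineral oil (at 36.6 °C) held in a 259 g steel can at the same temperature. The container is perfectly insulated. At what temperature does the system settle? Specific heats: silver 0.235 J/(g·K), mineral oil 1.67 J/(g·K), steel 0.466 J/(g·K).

Conservation of energy gives ΣQ = 0:
62.8·0.235·(T − 270) + 433·1.67·(T − 36.6) + 259·0.466·(T − 36.6) = 0
(14.76 + 723.11 + 120.69) T = 14.76·270 + 723.11·36.6 + 120.69·36.6
T = 34868/858.56 ≈ 40.61 °C

T_f ≈ 40.6 °C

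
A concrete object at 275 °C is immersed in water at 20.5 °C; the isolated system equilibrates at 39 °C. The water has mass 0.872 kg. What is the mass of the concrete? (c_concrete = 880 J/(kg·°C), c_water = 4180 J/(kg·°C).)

m ≈ 0.325 kg

Heat gained plus heat lost sum to zero:
m×880×(39 − 275) + 0.872×4180×(39 − 20.5) = 0
-207680 m = -67432
m = -67432/-207680 ≈ 0.3247 kg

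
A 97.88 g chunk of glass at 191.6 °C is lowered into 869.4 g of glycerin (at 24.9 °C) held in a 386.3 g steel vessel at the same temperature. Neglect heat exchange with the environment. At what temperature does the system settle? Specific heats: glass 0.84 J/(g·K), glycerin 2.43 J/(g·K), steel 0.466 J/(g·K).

T_f ≈ 30.7 °C

Net heat exchanged in the isolated system is zero:
97.88*0.84*(T − 191.6) + 869.4*2.43*(T − 24.9) + 386.3*0.466*(T − 24.9) = 0
82.22(T − 191.6) + 2112.6(T − 24.9) + 180.02(T − 24.9) = 0
2374.9 T = 72840
T = 72840 / 2374.9 = 30.7 °C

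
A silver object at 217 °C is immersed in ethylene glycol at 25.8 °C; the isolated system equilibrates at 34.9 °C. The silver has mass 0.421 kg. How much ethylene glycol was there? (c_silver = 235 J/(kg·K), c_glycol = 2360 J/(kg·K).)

m ≈ 0.839 kg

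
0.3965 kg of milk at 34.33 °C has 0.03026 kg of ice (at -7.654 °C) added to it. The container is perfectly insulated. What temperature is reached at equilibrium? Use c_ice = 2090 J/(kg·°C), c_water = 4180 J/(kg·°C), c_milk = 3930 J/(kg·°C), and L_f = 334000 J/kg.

T_f ≈ 25.5 °C

Let T be the final temperature. ΣQ_i = 0:
warm ice to 0 °C: 0.03026·2090·(0 − (-7.654)) = 484.06
  melt ice: 0.03026·334000 = 10107
  meltwater 0→T: 0.03026·4180·T = 126.49 T
  milk: 1558.2(T − 34.33)
1684.7 T = 53495 − 10591 = 42904
T ≈ 25.47 °C (positive, so assuming full melt was valid).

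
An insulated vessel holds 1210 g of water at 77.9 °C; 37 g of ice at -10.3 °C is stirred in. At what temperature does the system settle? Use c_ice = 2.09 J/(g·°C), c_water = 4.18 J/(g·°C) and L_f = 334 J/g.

T_f ≈ 73.1 °C

Setting the total heat transfer to zero:
ice -10.3→0 °C: 37×2.09×10.3 = 796.5
  melt ice: 37×334 = 12358
  warm the meltwater: 154.66 T
  water cools: 1210×4.18×(T − 77.9) = 5057.8(T − 77.9)
5212.5 T = 394003 − 13154 = 380848
T ≈ 73.06 °C — above 0 °C, consistent with complete melting.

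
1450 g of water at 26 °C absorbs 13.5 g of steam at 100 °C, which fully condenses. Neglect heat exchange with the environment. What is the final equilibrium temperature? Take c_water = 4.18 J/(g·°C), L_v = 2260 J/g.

T_f ≈ 31.7 °C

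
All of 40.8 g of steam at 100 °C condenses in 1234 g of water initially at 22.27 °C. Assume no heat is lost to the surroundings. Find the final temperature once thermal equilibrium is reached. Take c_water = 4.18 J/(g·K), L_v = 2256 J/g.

T_f ≈ 42.0 °C

Let T be the final temperature. ΣQ_i = 0:
steam→water at 100 °C releases m L_v = 40.8×2256 = 92045
  condensed water 100 °C→T: 170.54(T − 100)
  water warms: 1234×4.18×(T − 22.27) = 5158.1(T − 22.27)
5328.7 T = 92045 + 17054 + 114871 = 223971
T ≈ 42.03 °C (< 100 °C, so full condensation is consistent).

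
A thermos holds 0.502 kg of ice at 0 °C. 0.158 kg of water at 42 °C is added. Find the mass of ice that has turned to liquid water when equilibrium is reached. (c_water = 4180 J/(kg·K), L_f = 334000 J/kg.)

Water can give up m c ΔT = 0.158×4180×42 = 27738 J before reaching 0 °C.
Fully melting the ice requires m_ice L_f = 0.502×334000 = 167668 J.
That's not enough to melt it all — equilibrium is at 0 °C with ice remaining.
m_melt = 27738 / L_f = 0.08305 kg.

m_melted ≈ 0.083 kg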